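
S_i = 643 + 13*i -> [643, 656, 669, 682, 695]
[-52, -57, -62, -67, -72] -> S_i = -52 + -5*i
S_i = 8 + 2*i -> [8, 10, 12, 14, 16]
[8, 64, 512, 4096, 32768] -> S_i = 8*8^i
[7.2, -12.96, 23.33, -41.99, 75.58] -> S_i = 7.20*(-1.80)^i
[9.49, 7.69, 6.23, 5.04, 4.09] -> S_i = 9.49*0.81^i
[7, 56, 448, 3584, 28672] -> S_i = 7*8^i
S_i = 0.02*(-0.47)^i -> [0.02, -0.01, 0.0, -0.0, 0.0]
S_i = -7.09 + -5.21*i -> [-7.09, -12.3, -17.51, -22.72, -27.93]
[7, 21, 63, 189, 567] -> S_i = 7*3^i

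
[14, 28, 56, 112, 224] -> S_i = 14*2^i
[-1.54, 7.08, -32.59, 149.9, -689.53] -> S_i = -1.54*(-4.60)^i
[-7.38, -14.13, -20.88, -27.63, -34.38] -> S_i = -7.38 + -6.75*i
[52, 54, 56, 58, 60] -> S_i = 52 + 2*i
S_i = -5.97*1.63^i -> [-5.97, -9.73, -15.86, -25.85, -42.14]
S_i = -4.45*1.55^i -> [-4.45, -6.9, -10.69, -16.57, -25.69]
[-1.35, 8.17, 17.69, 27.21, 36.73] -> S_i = -1.35 + 9.52*i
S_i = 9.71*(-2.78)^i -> [9.71, -26.99, 75.04, -208.62, 579.96]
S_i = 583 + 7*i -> [583, 590, 597, 604, 611]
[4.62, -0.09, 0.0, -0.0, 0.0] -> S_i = 4.62*(-0.02)^i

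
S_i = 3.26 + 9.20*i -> [3.26, 12.46, 21.66, 30.86, 40.06]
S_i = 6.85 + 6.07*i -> [6.85, 12.92, 18.99, 25.06, 31.13]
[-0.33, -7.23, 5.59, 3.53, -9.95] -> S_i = Random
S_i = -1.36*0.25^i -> [-1.36, -0.34, -0.08, -0.02, -0.01]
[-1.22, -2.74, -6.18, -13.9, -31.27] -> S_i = -1.22*2.25^i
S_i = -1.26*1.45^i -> [-1.26, -1.83, -2.65, -3.84, -5.57]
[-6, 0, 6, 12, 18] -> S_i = -6 + 6*i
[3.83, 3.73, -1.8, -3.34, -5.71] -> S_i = Random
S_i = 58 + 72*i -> [58, 130, 202, 274, 346]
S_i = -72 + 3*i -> [-72, -69, -66, -63, -60]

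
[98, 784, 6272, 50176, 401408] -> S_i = 98*8^i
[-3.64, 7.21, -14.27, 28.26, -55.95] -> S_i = -3.64*(-1.98)^i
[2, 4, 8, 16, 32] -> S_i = 2*2^i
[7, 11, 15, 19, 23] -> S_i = 7 + 4*i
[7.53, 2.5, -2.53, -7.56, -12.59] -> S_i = 7.53 + -5.03*i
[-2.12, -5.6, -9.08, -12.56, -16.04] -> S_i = -2.12 + -3.48*i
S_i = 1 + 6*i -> [1, 7, 13, 19, 25]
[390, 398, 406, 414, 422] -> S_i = 390 + 8*i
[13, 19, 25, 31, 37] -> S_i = 13 + 6*i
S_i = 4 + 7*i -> [4, 11, 18, 25, 32]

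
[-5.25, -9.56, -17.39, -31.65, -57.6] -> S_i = -5.25*1.82^i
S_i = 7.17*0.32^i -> [7.17, 2.29, 0.73, 0.23, 0.08]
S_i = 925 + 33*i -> [925, 958, 991, 1024, 1057]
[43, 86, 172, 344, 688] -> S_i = 43*2^i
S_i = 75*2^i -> [75, 150, 300, 600, 1200]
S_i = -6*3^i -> [-6, -18, -54, -162, -486]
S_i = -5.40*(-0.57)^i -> [-5.4, 3.08, -1.75, 1.0, -0.57]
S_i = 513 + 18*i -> [513, 531, 549, 567, 585]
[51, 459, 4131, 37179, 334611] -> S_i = 51*9^i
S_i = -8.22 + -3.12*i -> [-8.22, -11.34, -14.46, -17.58, -20.7]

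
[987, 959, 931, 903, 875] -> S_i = 987 + -28*i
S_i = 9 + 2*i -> [9, 11, 13, 15, 17]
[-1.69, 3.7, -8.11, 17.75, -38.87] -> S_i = -1.69*(-2.19)^i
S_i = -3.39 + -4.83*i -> [-3.39, -8.22, -13.05, -17.88, -22.71]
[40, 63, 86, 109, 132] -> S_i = 40 + 23*i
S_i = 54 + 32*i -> [54, 86, 118, 150, 182]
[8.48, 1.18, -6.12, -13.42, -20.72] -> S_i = 8.48 + -7.30*i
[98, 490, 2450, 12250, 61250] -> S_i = 98*5^i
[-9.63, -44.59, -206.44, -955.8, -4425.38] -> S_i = -9.63*4.63^i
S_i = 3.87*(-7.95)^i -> [3.87, -30.77, 244.59, -1944.52, 15458.93]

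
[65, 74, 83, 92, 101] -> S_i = 65 + 9*i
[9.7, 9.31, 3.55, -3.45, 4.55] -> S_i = Random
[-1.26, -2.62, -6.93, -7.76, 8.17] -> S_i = Random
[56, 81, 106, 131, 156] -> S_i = 56 + 25*i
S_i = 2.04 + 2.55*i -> [2.04, 4.59, 7.14, 9.69, 12.24]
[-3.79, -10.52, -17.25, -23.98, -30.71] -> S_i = -3.79 + -6.73*i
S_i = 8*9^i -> [8, 72, 648, 5832, 52488]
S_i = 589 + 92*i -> [589, 681, 773, 865, 957]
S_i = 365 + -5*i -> [365, 360, 355, 350, 345]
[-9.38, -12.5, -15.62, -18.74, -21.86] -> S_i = -9.38 + -3.12*i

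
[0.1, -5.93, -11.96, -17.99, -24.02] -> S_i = 0.10 + -6.03*i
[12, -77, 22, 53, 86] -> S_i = Random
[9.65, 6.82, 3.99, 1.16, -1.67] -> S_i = 9.65 + -2.83*i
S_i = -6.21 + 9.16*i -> [-6.21, 2.95, 12.11, 21.27, 30.43]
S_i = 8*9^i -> [8, 72, 648, 5832, 52488]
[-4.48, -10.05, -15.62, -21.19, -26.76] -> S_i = -4.48 + -5.57*i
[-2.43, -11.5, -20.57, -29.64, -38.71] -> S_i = -2.43 + -9.07*i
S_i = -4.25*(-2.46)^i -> [-4.25, 10.46, -25.72, 63.27, -155.64]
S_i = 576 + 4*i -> [576, 580, 584, 588, 592]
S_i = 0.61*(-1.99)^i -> [0.61, -1.21, 2.42, -4.81, 9.57]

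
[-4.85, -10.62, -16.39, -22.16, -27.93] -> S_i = -4.85 + -5.77*i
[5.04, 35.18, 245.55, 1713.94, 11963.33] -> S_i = 5.04*6.98^i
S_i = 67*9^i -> [67, 603, 5427, 48843, 439587]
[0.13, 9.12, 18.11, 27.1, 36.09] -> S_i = 0.13 + 8.99*i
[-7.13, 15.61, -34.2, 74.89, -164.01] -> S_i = -7.13*(-2.19)^i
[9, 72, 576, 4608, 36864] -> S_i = 9*8^i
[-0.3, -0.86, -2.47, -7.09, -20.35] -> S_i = -0.30*2.87^i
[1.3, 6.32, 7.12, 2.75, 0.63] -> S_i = Random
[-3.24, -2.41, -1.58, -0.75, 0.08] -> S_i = -3.24 + 0.83*i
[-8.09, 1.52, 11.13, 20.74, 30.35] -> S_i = -8.09 + 9.61*i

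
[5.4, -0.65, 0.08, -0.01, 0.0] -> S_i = 5.40*(-0.12)^i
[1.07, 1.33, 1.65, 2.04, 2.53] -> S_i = 1.07*1.24^i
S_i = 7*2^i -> [7, 14, 28, 56, 112]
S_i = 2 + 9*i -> [2, 11, 20, 29, 38]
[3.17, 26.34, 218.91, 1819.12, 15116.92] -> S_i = 3.17*8.31^i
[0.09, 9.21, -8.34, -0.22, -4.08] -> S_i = Random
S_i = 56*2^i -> [56, 112, 224, 448, 896]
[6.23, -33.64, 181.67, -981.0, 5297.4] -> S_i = 6.23*(-5.40)^i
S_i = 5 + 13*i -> [5, 18, 31, 44, 57]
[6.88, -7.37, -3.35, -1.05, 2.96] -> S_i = Random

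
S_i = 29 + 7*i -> [29, 36, 43, 50, 57]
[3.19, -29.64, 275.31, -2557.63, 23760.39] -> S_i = 3.19*(-9.29)^i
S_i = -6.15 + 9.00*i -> [-6.15, 2.85, 11.85, 20.85, 29.85]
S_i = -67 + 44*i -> [-67, -23, 21, 65, 109]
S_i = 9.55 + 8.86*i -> [9.55, 18.41, 27.27, 36.13, 44.99]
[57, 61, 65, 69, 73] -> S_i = 57 + 4*i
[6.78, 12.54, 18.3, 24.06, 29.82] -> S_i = 6.78 + 5.76*i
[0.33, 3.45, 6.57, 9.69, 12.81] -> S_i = 0.33 + 3.12*i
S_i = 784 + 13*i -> [784, 797, 810, 823, 836]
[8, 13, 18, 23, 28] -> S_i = 8 + 5*i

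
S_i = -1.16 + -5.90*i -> [-1.16, -7.06, -12.96, -18.86, -24.76]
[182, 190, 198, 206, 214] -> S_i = 182 + 8*i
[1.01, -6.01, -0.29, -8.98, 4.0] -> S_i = Random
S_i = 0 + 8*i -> [0, 8, 16, 24, 32]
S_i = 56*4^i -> [56, 224, 896, 3584, 14336]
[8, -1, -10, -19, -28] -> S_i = 8 + -9*i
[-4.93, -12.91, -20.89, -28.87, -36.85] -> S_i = -4.93 + -7.98*i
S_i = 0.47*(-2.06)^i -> [0.47, -0.97, 1.99, -4.11, 8.46]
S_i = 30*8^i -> [30, 240, 1920, 15360, 122880]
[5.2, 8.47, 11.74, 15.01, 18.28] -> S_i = 5.20 + 3.27*i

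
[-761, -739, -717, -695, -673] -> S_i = -761 + 22*i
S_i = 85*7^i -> [85, 595, 4165, 29155, 204085]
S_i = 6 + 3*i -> [6, 9, 12, 15, 18]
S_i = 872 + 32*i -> [872, 904, 936, 968, 1000]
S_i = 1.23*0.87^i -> [1.23, 1.07, 0.93, 0.81, 0.7]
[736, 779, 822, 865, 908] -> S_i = 736 + 43*i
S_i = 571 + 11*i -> [571, 582, 593, 604, 615]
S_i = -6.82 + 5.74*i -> [-6.82, -1.08, 4.66, 10.4, 16.14]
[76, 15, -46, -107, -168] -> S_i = 76 + -61*i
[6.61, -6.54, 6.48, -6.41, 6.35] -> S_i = 6.61*(-0.99)^i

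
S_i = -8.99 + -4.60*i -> [-8.99, -13.59, -18.19, -22.79, -27.39]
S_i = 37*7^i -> [37, 259, 1813, 12691, 88837]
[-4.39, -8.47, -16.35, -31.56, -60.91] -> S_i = -4.39*1.93^i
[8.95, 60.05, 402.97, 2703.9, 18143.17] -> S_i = 8.95*6.71^i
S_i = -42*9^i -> [-42, -378, -3402, -30618, -275562]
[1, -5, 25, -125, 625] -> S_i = 1*-5^i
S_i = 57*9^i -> [57, 513, 4617, 41553, 373977]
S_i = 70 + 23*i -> [70, 93, 116, 139, 162]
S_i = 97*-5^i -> [97, -485, 2425, -12125, 60625]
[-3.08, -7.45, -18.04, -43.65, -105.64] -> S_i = -3.08*2.42^i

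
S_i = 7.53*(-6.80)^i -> [7.53, -51.2, 348.19, -2367.67, 16100.18]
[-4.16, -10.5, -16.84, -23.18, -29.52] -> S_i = -4.16 + -6.34*i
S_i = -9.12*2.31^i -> [-9.12, -21.07, -48.67, -112.42, -259.68]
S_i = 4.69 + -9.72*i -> [4.69, -5.03, -14.75, -24.47, -34.19]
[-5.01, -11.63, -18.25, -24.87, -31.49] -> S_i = -5.01 + -6.62*i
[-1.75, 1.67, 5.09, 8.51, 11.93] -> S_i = -1.75 + 3.42*i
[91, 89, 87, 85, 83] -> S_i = 91 + -2*i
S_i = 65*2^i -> [65, 130, 260, 520, 1040]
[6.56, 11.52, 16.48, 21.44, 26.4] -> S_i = 6.56 + 4.96*i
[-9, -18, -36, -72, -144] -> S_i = -9*2^i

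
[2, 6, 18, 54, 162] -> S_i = 2*3^i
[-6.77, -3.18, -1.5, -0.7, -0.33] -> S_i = -6.77*0.47^i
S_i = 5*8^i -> [5, 40, 320, 2560, 20480]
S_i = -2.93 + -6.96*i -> [-2.93, -9.89, -16.85, -23.81, -30.77]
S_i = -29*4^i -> [-29, -116, -464, -1856, -7424]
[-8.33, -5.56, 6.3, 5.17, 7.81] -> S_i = Random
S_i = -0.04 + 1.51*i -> [-0.04, 1.47, 2.98, 4.49, 6.0]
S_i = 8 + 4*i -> [8, 12, 16, 20, 24]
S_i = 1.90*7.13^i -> [1.9, 13.55, 96.59, 688.69, 4910.34]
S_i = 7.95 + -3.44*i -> [7.95, 4.51, 1.07, -2.37, -5.81]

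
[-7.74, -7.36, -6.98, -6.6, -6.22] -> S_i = -7.74 + 0.38*i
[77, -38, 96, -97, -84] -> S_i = Random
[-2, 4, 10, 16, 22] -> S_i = -2 + 6*i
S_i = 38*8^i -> [38, 304, 2432, 19456, 155648]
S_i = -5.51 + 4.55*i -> [-5.51, -0.96, 3.59, 8.14, 12.69]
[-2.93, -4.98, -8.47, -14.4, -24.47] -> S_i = -2.93*1.70^i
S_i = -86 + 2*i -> [-86, -84, -82, -80, -78]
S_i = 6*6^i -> [6, 36, 216, 1296, 7776]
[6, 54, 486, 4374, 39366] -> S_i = 6*9^i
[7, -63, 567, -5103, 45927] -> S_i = 7*-9^i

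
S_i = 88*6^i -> [88, 528, 3168, 19008, 114048]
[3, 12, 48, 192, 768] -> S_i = 3*4^i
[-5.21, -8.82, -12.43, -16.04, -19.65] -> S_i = -5.21 + -3.61*i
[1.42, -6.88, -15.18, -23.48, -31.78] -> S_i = 1.42 + -8.30*i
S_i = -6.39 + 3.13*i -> [-6.39, -3.26, -0.13, 3.0, 6.13]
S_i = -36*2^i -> [-36, -72, -144, -288, -576]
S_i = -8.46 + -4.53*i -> [-8.46, -12.99, -17.52, -22.05, -26.58]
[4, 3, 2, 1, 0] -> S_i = 4 + -1*i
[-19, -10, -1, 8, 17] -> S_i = -19 + 9*i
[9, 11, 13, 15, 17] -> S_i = 9 + 2*i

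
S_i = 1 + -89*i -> [1, -88, -177, -266, -355]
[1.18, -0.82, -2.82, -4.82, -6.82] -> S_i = 1.18 + -2.00*i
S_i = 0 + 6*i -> [0, 6, 12, 18, 24]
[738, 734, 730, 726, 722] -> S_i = 738 + -4*i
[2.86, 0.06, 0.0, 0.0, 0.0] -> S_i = 2.86*0.02^i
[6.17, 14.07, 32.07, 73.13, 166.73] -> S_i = 6.17*2.28^i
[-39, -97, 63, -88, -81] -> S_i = Random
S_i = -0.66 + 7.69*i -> [-0.66, 7.03, 14.72, 22.41, 30.1]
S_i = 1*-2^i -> [1, -2, 4, -8, 16]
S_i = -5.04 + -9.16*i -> [-5.04, -14.2, -23.36, -32.52, -41.68]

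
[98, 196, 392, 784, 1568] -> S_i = 98*2^i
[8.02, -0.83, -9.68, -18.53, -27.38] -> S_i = 8.02 + -8.85*i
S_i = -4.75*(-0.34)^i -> [-4.75, 1.62, -0.55, 0.19, -0.06]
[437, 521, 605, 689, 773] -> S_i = 437 + 84*i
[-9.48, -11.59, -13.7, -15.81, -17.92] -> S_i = -9.48 + -2.11*i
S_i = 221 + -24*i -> [221, 197, 173, 149, 125]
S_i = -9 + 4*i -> [-9, -5, -1, 3, 7]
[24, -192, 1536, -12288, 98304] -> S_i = 24*-8^i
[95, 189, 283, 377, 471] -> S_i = 95 + 94*i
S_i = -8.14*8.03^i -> [-8.14, -65.36, -524.87, -4214.74, -33844.38]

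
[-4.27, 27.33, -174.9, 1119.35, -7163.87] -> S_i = -4.27*(-6.40)^i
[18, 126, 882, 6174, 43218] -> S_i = 18*7^i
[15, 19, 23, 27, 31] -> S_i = 15 + 4*i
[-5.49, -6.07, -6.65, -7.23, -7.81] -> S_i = -5.49 + -0.58*i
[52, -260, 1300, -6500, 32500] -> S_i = 52*-5^i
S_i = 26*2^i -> [26, 52, 104, 208, 416]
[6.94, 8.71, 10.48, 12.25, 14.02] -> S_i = 6.94 + 1.77*i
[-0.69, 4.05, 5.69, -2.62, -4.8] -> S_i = Random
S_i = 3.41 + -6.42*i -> [3.41, -3.01, -9.43, -15.85, -22.27]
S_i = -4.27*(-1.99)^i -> [-4.27, 8.5, -16.91, 33.65, -66.96]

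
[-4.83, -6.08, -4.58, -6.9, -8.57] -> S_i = Random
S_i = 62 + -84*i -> [62, -22, -106, -190, -274]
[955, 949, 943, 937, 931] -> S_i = 955 + -6*i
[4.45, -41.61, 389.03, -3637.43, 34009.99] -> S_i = 4.45*(-9.35)^i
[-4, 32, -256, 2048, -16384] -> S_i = -4*-8^i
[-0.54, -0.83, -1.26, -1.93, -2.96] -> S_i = -0.54*1.53^i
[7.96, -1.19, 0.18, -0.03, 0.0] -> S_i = 7.96*(-0.15)^i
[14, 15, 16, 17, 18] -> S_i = 14 + 1*i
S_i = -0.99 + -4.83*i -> [-0.99, -5.82, -10.65, -15.48, -20.31]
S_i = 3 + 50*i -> [3, 53, 103, 153, 203]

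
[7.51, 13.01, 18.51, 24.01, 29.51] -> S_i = 7.51 + 5.50*i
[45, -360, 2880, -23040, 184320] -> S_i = 45*-8^i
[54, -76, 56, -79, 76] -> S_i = Random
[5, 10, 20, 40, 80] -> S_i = 5*2^i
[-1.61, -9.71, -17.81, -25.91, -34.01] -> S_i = -1.61 + -8.10*i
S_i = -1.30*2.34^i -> [-1.3, -3.04, -7.12, -16.66, -38.98]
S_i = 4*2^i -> [4, 8, 16, 32, 64]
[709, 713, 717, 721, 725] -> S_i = 709 + 4*i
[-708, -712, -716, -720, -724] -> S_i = -708 + -4*i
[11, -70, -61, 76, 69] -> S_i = Random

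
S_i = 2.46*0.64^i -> [2.46, 1.57, 1.01, 0.64, 0.41]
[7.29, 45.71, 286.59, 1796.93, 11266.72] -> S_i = 7.29*6.27^i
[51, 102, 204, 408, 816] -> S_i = 51*2^i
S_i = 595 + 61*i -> [595, 656, 717, 778, 839]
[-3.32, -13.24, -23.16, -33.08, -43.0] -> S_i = -3.32 + -9.92*i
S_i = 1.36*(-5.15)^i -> [1.36, -7.0, 36.07, -185.76, 956.68]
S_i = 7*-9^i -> [7, -63, 567, -5103, 45927]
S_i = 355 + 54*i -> [355, 409, 463, 517, 571]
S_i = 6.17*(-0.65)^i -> [6.17, -4.01, 2.61, -1.69, 1.1]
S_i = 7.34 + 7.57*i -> [7.34, 14.91, 22.48, 30.05, 37.62]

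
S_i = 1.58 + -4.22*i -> [1.58, -2.64, -6.86, -11.08, -15.3]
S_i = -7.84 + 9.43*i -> [-7.84, 1.59, 11.02, 20.45, 29.88]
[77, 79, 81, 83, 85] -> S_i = 77 + 2*i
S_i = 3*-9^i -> [3, -27, 243, -2187, 19683]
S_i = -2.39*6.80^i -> [-2.39, -16.25, -110.51, -751.49, -5110.15]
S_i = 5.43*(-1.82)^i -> [5.43, -9.88, 17.99, -32.74, 59.58]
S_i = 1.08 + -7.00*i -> [1.08, -5.92, -12.92, -19.92, -26.92]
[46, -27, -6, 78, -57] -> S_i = Random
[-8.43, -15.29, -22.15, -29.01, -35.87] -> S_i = -8.43 + -6.86*i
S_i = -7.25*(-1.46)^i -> [-7.25, 10.58, -15.45, 22.56, -32.94]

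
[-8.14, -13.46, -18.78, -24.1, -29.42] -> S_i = -8.14 + -5.32*i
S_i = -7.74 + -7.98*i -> [-7.74, -15.72, -23.7, -31.68, -39.66]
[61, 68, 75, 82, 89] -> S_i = 61 + 7*i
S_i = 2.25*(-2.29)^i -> [2.25, -5.15, 11.8, -27.02, 61.88]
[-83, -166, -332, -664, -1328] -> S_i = -83*2^i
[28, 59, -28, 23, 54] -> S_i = Random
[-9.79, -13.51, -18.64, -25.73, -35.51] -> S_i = -9.79*1.38^i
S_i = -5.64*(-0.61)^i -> [-5.64, 3.44, -2.1, 1.28, -0.78]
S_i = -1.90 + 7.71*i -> [-1.9, 5.81, 13.52, 21.23, 28.94]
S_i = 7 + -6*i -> [7, 1, -5, -11, -17]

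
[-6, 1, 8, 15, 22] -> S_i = -6 + 7*i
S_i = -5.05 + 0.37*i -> [-5.05, -4.68, -4.31, -3.94, -3.57]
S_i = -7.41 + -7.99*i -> [-7.41, -15.4, -23.39, -31.38, -39.37]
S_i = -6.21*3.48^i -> [-6.21, -21.61, -75.21, -261.72, -910.77]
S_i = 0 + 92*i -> [0, 92, 184, 276, 368]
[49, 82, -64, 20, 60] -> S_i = Random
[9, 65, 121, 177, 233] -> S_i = 9 + 56*i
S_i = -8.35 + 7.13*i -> [-8.35, -1.22, 5.91, 13.04, 20.17]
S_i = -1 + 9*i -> [-1, 8, 17, 26, 35]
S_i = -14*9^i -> [-14, -126, -1134, -10206, -91854]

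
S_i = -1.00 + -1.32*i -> [-1.0, -2.32, -3.64, -4.96, -6.28]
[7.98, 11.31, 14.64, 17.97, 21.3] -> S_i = 7.98 + 3.33*i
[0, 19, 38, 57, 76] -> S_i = 0 + 19*i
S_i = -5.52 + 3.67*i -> [-5.52, -1.85, 1.82, 5.49, 9.16]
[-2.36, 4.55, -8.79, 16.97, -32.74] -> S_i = -2.36*(-1.93)^i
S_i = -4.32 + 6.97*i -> [-4.32, 2.65, 9.62, 16.59, 23.56]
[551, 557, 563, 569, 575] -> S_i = 551 + 6*i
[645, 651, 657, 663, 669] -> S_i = 645 + 6*i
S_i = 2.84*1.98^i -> [2.84, 5.62, 11.13, 22.05, 43.65]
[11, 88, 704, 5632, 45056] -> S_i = 11*8^i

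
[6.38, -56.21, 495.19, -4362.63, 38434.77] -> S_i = 6.38*(-8.81)^i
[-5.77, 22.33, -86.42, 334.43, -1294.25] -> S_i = -5.77*(-3.87)^i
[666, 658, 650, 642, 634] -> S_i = 666 + -8*i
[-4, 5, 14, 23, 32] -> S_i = -4 + 9*i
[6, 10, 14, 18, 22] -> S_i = 6 + 4*i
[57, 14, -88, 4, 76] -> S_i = Random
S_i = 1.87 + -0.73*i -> [1.87, 1.14, 0.41, -0.32, -1.05]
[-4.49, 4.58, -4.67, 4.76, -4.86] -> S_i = -4.49*(-1.02)^i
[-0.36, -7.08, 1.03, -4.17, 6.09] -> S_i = Random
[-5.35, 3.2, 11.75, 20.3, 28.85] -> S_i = -5.35 + 8.55*i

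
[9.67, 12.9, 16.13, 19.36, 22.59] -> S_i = 9.67 + 3.23*i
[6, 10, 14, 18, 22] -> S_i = 6 + 4*i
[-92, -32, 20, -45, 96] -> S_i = Random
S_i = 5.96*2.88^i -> [5.96, 17.16, 49.43, 142.37, 410.03]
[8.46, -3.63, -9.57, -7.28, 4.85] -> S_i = Random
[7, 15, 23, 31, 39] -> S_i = 7 + 8*i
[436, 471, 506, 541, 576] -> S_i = 436 + 35*i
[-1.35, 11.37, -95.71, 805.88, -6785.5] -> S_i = -1.35*(-8.42)^i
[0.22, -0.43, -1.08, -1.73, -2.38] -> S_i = 0.22 + -0.65*i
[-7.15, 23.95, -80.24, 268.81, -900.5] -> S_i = -7.15*(-3.35)^i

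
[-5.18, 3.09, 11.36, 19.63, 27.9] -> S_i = -5.18 + 8.27*i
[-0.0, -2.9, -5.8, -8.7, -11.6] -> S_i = -0.00 + -2.90*i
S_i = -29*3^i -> [-29, -87, -261, -783, -2349]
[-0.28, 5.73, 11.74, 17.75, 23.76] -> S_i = -0.28 + 6.01*i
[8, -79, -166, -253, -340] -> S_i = 8 + -87*i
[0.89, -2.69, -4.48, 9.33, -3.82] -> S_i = Random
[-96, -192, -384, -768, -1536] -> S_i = -96*2^i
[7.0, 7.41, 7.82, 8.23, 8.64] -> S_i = 7.00 + 0.41*i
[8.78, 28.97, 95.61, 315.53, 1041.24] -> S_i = 8.78*3.30^i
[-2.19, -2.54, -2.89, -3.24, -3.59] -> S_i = -2.19 + -0.35*i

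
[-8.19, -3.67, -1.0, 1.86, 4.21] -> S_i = Random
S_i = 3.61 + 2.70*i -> [3.61, 6.31, 9.01, 11.71, 14.41]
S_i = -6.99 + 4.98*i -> [-6.99, -2.01, 2.97, 7.95, 12.93]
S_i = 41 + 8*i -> [41, 49, 57, 65, 73]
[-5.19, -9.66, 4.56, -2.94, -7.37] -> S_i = Random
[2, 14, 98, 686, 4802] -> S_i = 2*7^i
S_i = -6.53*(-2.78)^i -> [-6.53, 18.15, -50.47, 140.3, -390.02]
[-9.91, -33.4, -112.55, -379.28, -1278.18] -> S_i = -9.91*3.37^i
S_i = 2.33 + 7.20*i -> [2.33, 9.53, 16.73, 23.93, 31.13]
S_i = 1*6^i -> [1, 6, 36, 216, 1296]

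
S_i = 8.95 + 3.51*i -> [8.95, 12.46, 15.97, 19.48, 22.99]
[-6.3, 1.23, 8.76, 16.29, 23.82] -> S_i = -6.30 + 7.53*i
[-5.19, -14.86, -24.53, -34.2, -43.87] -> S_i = -5.19 + -9.67*i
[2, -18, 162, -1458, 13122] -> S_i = 2*-9^i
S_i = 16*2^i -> [16, 32, 64, 128, 256]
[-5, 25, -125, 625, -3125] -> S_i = -5*-5^i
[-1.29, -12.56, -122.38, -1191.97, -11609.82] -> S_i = -1.29*9.74^i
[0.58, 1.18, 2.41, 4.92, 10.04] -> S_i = 0.58*2.04^i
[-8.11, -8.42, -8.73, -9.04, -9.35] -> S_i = -8.11 + -0.31*i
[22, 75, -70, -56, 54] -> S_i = Random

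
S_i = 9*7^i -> [9, 63, 441, 3087, 21609]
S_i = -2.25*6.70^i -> [-2.25, -15.08, -101.0, -676.72, -4534.0]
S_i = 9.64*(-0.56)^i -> [9.64, -5.4, 3.02, -1.69, 0.95]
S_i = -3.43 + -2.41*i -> [-3.43, -5.84, -8.25, -10.66, -13.07]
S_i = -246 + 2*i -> [-246, -244, -242, -240, -238]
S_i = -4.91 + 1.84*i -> [-4.91, -3.07, -1.23, 0.61, 2.45]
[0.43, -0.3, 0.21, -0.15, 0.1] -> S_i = 0.43*(-0.70)^i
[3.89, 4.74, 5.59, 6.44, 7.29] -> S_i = 3.89 + 0.85*i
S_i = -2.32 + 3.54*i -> [-2.32, 1.22, 4.76, 8.3, 11.84]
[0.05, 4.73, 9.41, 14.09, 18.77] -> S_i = 0.05 + 4.68*i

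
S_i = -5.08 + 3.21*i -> [-5.08, -1.87, 1.34, 4.55, 7.76]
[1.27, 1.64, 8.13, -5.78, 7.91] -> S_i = Random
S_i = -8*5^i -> [-8, -40, -200, -1000, -5000]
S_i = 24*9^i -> [24, 216, 1944, 17496, 157464]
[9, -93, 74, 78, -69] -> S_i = Random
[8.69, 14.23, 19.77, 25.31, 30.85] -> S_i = 8.69 + 5.54*i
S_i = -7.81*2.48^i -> [-7.81, -19.37, -48.03, -119.13, -295.43]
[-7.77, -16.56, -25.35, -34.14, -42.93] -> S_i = -7.77 + -8.79*i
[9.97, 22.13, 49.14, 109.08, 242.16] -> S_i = 9.97*2.22^i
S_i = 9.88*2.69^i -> [9.88, 26.58, 71.49, 192.32, 517.33]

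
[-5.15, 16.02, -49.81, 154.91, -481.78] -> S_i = -5.15*(-3.11)^i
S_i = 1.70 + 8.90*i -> [1.7, 10.6, 19.5, 28.4, 37.3]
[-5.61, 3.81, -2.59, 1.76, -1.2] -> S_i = -5.61*(-0.68)^i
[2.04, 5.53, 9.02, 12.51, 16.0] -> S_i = 2.04 + 3.49*i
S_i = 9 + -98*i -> [9, -89, -187, -285, -383]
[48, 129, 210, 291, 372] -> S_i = 48 + 81*i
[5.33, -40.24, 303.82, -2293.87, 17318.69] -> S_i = 5.33*(-7.55)^i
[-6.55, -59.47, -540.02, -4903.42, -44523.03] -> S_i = -6.55*9.08^i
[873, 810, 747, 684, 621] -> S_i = 873 + -63*i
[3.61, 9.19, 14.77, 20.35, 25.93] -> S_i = 3.61 + 5.58*i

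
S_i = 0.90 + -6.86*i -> [0.9, -5.96, -12.82, -19.68, -26.54]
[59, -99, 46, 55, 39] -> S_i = Random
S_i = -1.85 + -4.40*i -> [-1.85, -6.25, -10.65, -15.05, -19.45]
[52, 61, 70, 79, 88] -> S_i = 52 + 9*i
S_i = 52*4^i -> [52, 208, 832, 3328, 13312]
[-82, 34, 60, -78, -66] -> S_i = Random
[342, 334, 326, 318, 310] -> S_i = 342 + -8*i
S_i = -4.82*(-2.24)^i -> [-4.82, 10.8, -24.18, 54.17, -121.35]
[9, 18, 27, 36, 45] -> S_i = 9 + 9*i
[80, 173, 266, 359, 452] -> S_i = 80 + 93*i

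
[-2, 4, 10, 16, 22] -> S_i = -2 + 6*i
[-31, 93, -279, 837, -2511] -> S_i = -31*-3^i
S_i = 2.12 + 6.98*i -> [2.12, 9.1, 16.08, 23.06, 30.04]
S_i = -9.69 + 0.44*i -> [-9.69, -9.25, -8.81, -8.37, -7.93]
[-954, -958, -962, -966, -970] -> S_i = -954 + -4*i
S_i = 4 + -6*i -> [4, -2, -8, -14, -20]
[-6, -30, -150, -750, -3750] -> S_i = -6*5^i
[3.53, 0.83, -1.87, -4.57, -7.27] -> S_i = 3.53 + -2.70*i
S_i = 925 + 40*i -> [925, 965, 1005, 1045, 1085]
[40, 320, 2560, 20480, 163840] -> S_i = 40*8^i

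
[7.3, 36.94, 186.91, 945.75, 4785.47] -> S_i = 7.30*5.06^i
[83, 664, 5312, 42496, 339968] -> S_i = 83*8^i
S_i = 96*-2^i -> [96, -192, 384, -768, 1536]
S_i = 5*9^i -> [5, 45, 405, 3645, 32805]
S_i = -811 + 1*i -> [-811, -810, -809, -808, -807]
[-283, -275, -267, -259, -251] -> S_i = -283 + 8*i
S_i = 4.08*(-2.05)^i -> [4.08, -8.36, 17.15, -35.15, 72.06]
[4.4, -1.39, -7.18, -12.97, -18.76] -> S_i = 4.40 + -5.79*i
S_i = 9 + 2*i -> [9, 11, 13, 15, 17]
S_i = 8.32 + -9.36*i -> [8.32, -1.04, -10.4, -19.76, -29.12]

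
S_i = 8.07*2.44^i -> [8.07, 19.69, 48.05, 117.23, 286.04]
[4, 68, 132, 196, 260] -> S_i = 4 + 64*i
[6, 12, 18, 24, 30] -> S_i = 6 + 6*i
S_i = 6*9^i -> [6, 54, 486, 4374, 39366]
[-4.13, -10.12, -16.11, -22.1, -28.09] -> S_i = -4.13 + -5.99*i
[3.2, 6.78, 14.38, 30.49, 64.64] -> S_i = 3.20*2.12^i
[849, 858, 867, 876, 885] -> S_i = 849 + 9*i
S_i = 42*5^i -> [42, 210, 1050, 5250, 26250]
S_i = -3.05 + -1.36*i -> [-3.05, -4.41, -5.77, -7.13, -8.49]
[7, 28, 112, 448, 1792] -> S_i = 7*4^i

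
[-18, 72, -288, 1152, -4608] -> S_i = -18*-4^i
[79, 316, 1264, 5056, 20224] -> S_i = 79*4^i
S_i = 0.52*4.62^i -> [0.52, 2.4, 11.1, 51.28, 236.9]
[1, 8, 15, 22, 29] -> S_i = 1 + 7*i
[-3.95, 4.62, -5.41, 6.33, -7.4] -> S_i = -3.95*(-1.17)^i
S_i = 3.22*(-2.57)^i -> [3.22, -8.28, 21.27, -54.66, 140.47]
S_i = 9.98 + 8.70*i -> [9.98, 18.68, 27.38, 36.08, 44.78]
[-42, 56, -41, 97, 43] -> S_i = Random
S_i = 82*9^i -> [82, 738, 6642, 59778, 538002]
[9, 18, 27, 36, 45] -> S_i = 9 + 9*i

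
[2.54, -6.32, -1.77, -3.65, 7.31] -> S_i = Random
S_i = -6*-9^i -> [-6, 54, -486, 4374, -39366]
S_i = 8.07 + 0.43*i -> [8.07, 8.5, 8.93, 9.36, 9.79]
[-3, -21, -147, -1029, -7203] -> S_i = -3*7^i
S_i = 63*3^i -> [63, 189, 567, 1701, 5103]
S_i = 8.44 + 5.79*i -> [8.44, 14.23, 20.02, 25.81, 31.6]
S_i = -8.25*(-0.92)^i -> [-8.25, 7.59, -6.98, 6.42, -5.91]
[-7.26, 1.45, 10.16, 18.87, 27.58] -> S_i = -7.26 + 8.71*i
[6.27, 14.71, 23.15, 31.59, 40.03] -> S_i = 6.27 + 8.44*i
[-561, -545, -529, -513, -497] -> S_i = -561 + 16*i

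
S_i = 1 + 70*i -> [1, 71, 141, 211, 281]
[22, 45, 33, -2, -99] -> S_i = Random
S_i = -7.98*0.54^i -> [-7.98, -4.31, -2.33, -1.26, -0.68]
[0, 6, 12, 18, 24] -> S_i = 0 + 6*i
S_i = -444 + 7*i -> [-444, -437, -430, -423, -416]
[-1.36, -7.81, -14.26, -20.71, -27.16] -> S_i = -1.36 + -6.45*i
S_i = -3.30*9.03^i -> [-3.3, -29.8, -269.08, -2429.84, -21941.43]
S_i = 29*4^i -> [29, 116, 464, 1856, 7424]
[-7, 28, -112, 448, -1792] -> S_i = -7*-4^i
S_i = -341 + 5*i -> [-341, -336, -331, -326, -321]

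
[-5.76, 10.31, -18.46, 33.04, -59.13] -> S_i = -5.76*(-1.79)^i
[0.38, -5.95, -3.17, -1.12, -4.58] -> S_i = Random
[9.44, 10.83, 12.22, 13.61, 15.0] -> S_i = 9.44 + 1.39*i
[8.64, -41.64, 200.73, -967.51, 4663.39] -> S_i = 8.64*(-4.82)^i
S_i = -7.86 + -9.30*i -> [-7.86, -17.16, -26.46, -35.76, -45.06]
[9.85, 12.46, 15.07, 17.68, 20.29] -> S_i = 9.85 + 2.61*i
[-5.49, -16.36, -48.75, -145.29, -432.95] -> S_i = -5.49*2.98^i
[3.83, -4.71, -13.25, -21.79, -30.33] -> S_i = 3.83 + -8.54*i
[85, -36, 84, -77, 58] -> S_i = Random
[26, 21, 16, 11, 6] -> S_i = 26 + -5*i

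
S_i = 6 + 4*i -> [6, 10, 14, 18, 22]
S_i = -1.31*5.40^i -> [-1.31, -7.07, -38.2, -206.28, -1113.9]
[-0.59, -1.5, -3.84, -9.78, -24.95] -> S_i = -0.59*2.55^i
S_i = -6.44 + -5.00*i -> [-6.44, -11.44, -16.44, -21.44, -26.44]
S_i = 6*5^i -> [6, 30, 150, 750, 3750]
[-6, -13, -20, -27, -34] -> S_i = -6 + -7*i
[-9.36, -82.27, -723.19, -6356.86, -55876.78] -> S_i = -9.36*8.79^i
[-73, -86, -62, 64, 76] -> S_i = Random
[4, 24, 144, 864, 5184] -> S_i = 4*6^i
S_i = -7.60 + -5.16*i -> [-7.6, -12.76, -17.92, -23.08, -28.24]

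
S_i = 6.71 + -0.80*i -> [6.71, 5.91, 5.11, 4.31, 3.51]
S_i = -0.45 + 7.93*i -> [-0.45, 7.48, 15.41, 23.34, 31.27]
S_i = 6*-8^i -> [6, -48, 384, -3072, 24576]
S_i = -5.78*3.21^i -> [-5.78, -18.55, -59.56, -191.18, -613.69]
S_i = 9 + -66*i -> [9, -57, -123, -189, -255]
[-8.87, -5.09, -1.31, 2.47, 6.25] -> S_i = -8.87 + 3.78*i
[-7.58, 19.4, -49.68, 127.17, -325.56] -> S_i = -7.58*(-2.56)^i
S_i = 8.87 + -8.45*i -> [8.87, 0.42, -8.03, -16.48, -24.93]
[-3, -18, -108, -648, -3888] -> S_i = -3*6^i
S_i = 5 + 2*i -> [5, 7, 9, 11, 13]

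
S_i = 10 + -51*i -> [10, -41, -92, -143, -194]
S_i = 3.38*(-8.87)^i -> [3.38, -29.98, 265.93, -2358.78, 20922.38]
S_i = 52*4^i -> [52, 208, 832, 3328, 13312]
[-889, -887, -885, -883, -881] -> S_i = -889 + 2*i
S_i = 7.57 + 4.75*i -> [7.57, 12.32, 17.07, 21.82, 26.57]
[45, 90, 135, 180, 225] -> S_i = 45 + 45*i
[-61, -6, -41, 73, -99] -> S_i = Random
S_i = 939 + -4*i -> [939, 935, 931, 927, 923]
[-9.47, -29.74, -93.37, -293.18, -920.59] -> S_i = -9.47*3.14^i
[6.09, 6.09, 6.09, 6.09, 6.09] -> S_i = 6.09*1.00^i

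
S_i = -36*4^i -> [-36, -144, -576, -2304, -9216]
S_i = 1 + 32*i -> [1, 33, 65, 97, 129]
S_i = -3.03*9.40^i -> [-3.03, -28.48, -267.73, -2516.67, -23656.69]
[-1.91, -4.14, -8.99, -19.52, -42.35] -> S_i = -1.91*2.17^i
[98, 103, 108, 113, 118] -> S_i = 98 + 5*i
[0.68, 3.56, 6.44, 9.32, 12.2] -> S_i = 0.68 + 2.88*i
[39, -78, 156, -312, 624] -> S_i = 39*-2^i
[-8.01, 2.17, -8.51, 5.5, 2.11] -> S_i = Random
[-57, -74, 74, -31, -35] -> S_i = Random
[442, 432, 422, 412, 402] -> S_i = 442 + -10*i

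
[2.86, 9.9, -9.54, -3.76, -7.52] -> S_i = Random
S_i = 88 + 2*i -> [88, 90, 92, 94, 96]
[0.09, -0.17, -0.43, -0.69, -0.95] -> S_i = 0.09 + -0.26*i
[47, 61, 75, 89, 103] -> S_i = 47 + 14*i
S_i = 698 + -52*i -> [698, 646, 594, 542, 490]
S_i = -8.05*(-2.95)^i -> [-8.05, 23.75, -70.06, 206.66, -609.65]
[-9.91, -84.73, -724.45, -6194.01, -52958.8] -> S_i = -9.91*8.55^i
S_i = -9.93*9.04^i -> [-9.93, -89.77, -811.5, -7335.92, -66316.71]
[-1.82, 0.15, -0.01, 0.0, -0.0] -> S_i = -1.82*(-0.08)^i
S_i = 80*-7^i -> [80, -560, 3920, -27440, 192080]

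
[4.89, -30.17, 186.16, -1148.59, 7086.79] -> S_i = 4.89*(-6.17)^i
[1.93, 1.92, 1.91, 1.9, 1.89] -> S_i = 1.93 + -0.01*i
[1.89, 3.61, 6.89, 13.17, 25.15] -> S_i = 1.89*1.91^i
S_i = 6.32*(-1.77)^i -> [6.32, -11.19, 19.8, -35.05, 62.03]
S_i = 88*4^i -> [88, 352, 1408, 5632, 22528]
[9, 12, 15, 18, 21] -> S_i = 9 + 3*i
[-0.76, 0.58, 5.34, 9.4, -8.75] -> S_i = Random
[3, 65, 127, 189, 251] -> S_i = 3 + 62*i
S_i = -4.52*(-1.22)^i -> [-4.52, 5.51, -6.73, 8.21, -10.01]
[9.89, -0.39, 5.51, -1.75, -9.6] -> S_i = Random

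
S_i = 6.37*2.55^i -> [6.37, 16.24, 41.42, 105.62, 269.34]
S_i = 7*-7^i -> [7, -49, 343, -2401, 16807]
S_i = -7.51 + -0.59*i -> [-7.51, -8.1, -8.69, -9.28, -9.87]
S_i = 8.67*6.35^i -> [8.67, 55.05, 349.6, 2219.94, 14096.59]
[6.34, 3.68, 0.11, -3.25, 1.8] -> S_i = Random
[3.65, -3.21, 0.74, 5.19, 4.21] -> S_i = Random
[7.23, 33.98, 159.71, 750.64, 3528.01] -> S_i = 7.23*4.70^i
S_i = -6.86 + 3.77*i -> [-6.86, -3.09, 0.68, 4.45, 8.22]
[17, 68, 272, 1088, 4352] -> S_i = 17*4^i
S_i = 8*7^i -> [8, 56, 392, 2744, 19208]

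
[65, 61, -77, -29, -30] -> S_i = Random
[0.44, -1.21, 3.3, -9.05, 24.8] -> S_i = 0.44*(-2.74)^i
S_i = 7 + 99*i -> [7, 106, 205, 304, 403]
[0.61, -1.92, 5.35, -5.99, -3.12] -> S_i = Random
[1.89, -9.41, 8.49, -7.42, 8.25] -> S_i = Random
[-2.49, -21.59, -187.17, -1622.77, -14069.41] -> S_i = -2.49*8.67^i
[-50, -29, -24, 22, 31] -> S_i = Random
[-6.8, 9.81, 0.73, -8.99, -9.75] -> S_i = Random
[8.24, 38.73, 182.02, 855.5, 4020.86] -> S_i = 8.24*4.70^i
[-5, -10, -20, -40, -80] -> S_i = -5*2^i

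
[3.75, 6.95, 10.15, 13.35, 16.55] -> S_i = 3.75 + 3.20*i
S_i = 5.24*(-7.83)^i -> [5.24, -41.03, 321.26, -2515.46, 19696.01]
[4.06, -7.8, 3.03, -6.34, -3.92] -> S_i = Random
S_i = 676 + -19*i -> [676, 657, 638, 619, 600]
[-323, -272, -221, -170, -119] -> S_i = -323 + 51*i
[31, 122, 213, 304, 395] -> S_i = 31 + 91*i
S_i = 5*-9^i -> [5, -45, 405, -3645, 32805]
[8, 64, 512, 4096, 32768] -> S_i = 8*8^i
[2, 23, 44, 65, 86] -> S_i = 2 + 21*i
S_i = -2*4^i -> [-2, -8, -32, -128, -512]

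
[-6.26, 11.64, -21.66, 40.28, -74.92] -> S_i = -6.26*(-1.86)^i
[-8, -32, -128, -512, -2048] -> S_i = -8*4^i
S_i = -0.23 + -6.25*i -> [-0.23, -6.48, -12.73, -18.98, -25.23]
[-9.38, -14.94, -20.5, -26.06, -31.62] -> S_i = -9.38 + -5.56*i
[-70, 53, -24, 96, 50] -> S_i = Random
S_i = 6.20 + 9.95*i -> [6.2, 16.15, 26.1, 36.05, 46.0]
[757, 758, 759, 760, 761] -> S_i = 757 + 1*i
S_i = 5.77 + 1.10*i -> [5.77, 6.87, 7.97, 9.07, 10.17]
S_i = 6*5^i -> [6, 30, 150, 750, 3750]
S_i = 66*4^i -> [66, 264, 1056, 4224, 16896]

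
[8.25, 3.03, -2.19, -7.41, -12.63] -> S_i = 8.25 + -5.22*i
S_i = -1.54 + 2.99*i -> [-1.54, 1.45, 4.44, 7.43, 10.42]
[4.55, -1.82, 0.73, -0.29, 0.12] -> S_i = 4.55*(-0.40)^i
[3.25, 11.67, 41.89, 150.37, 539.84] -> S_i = 3.25*3.59^i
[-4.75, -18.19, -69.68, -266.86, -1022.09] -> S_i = -4.75*3.83^i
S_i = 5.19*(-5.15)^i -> [5.19, -26.73, 137.65, -708.91, 3650.87]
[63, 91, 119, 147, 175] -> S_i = 63 + 28*i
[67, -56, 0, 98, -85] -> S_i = Random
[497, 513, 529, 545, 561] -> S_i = 497 + 16*i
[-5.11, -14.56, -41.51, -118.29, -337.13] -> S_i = -5.11*2.85^i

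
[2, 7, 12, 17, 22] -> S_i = 2 + 5*i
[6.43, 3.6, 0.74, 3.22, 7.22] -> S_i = Random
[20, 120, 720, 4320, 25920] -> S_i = 20*6^i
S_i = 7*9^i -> [7, 63, 567, 5103, 45927]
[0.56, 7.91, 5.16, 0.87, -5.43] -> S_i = Random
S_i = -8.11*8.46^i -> [-8.11, -68.61, -580.45, -4910.57, -41543.43]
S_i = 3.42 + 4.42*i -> [3.42, 7.84, 12.26, 16.68, 21.1]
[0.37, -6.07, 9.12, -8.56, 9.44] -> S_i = Random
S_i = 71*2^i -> [71, 142, 284, 568, 1136]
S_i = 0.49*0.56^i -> [0.49, 0.27, 0.15, 0.09, 0.05]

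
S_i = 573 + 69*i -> [573, 642, 711, 780, 849]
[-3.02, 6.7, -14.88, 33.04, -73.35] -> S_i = -3.02*(-2.22)^i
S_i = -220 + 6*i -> [-220, -214, -208, -202, -196]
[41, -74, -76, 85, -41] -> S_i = Random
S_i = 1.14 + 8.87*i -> [1.14, 10.01, 18.88, 27.75, 36.62]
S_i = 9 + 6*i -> [9, 15, 21, 27, 33]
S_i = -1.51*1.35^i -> [-1.51, -2.04, -2.75, -3.72, -5.02]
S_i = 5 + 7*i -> [5, 12, 19, 26, 33]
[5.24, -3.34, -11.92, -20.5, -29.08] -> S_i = 5.24 + -8.58*i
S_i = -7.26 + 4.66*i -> [-7.26, -2.6, 2.06, 6.72, 11.38]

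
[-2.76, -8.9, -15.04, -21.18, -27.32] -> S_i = -2.76 + -6.14*i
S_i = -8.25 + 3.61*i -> [-8.25, -4.64, -1.03, 2.58, 6.19]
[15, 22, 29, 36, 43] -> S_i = 15 + 7*i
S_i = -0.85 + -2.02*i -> [-0.85, -2.87, -4.89, -6.91, -8.93]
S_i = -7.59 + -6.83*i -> [-7.59, -14.42, -21.25, -28.08, -34.91]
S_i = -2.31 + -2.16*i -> [-2.31, -4.47, -6.63, -8.79, -10.95]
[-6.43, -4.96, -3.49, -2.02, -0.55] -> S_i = -6.43 + 1.47*i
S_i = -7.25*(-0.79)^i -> [-7.25, 5.73, -4.52, 3.57, -2.82]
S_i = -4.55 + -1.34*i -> [-4.55, -5.89, -7.23, -8.57, -9.91]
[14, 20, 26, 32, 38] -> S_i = 14 + 6*i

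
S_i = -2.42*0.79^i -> [-2.42, -1.91, -1.51, -1.19, -0.94]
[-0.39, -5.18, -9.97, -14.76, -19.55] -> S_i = -0.39 + -4.79*i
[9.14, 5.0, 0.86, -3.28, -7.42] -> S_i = 9.14 + -4.14*i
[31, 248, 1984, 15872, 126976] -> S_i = 31*8^i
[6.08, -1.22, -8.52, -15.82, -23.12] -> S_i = 6.08 + -7.30*i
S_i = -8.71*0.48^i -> [-8.71, -4.18, -2.01, -0.96, -0.46]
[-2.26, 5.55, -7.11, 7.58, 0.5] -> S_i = Random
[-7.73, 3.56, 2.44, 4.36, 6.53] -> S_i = Random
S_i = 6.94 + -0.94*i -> [6.94, 6.0, 5.06, 4.12, 3.18]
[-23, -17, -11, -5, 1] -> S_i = -23 + 6*i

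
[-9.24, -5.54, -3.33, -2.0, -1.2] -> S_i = -9.24*0.60^i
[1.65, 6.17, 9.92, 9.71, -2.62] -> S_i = Random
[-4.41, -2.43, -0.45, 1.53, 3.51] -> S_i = -4.41 + 1.98*i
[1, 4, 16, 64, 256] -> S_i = 1*4^i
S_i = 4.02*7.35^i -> [4.02, 29.55, 217.17, 1596.2, 11732.09]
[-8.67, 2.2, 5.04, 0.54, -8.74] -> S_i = Random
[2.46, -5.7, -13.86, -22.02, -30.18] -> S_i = 2.46 + -8.16*i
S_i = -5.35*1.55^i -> [-5.35, -8.29, -12.85, -19.92, -30.88]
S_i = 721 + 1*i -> [721, 722, 723, 724, 725]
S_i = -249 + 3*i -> [-249, -246, -243, -240, -237]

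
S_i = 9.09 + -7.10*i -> [9.09, 1.99, -5.11, -12.21, -19.31]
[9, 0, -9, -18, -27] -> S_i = 9 + -9*i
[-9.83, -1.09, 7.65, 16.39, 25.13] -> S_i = -9.83 + 8.74*i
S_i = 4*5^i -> [4, 20, 100, 500, 2500]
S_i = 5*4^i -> [5, 20, 80, 320, 1280]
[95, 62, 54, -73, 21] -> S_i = Random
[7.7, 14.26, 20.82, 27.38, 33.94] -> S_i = 7.70 + 6.56*i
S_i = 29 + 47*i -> [29, 76, 123, 170, 217]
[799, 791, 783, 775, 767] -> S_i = 799 + -8*i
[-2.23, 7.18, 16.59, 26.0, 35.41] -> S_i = -2.23 + 9.41*i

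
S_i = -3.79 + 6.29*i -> [-3.79, 2.5, 8.79, 15.08, 21.37]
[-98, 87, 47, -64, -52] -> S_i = Random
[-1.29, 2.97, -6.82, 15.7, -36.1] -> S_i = -1.29*(-2.30)^i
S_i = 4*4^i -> [4, 16, 64, 256, 1024]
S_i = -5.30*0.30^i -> [-5.3, -1.59, -0.48, -0.14, -0.04]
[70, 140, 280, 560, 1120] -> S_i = 70*2^i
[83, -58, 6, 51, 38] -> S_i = Random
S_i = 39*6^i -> [39, 234, 1404, 8424, 50544]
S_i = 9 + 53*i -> [9, 62, 115, 168, 221]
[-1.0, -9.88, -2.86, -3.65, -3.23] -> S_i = Random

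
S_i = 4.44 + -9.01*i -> [4.44, -4.57, -13.58, -22.59, -31.6]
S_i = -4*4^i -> [-4, -16, -64, -256, -1024]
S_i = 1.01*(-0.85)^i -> [1.01, -0.86, 0.73, -0.62, 0.53]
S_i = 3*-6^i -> [3, -18, 108, -648, 3888]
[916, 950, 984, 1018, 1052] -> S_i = 916 + 34*i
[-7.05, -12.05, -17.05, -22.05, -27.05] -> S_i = -7.05 + -5.00*i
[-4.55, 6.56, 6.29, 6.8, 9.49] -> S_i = Random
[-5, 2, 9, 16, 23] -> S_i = -5 + 7*i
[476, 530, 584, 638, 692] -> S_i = 476 + 54*i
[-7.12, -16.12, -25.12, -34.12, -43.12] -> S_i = -7.12 + -9.00*i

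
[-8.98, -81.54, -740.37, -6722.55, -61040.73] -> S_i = -8.98*9.08^i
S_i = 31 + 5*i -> [31, 36, 41, 46, 51]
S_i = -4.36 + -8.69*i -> [-4.36, -13.05, -21.74, -30.43, -39.12]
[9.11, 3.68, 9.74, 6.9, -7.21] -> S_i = Random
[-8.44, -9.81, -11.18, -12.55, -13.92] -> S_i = -8.44 + -1.37*i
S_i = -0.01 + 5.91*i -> [-0.01, 5.9, 11.81, 17.72, 23.63]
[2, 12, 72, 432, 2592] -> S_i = 2*6^i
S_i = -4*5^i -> [-4, -20, -100, -500, -2500]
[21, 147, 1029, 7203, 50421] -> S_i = 21*7^i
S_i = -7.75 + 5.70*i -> [-7.75, -2.05, 3.65, 9.35, 15.05]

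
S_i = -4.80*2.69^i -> [-4.8, -12.91, -34.73, -93.43, -251.33]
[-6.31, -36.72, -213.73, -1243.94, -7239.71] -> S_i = -6.31*5.82^i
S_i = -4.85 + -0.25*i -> [-4.85, -5.1, -5.35, -5.6, -5.85]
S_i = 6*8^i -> [6, 48, 384, 3072, 24576]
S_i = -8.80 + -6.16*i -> [-8.8, -14.96, -21.12, -27.28, -33.44]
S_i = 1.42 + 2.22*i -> [1.42, 3.64, 5.86, 8.08, 10.3]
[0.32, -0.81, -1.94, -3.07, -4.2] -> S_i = 0.32 + -1.13*i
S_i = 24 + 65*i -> [24, 89, 154, 219, 284]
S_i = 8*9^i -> [8, 72, 648, 5832, 52488]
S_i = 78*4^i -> [78, 312, 1248, 4992, 19968]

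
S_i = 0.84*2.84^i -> [0.84, 2.39, 6.78, 19.24, 54.65]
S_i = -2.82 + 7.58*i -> [-2.82, 4.76, 12.34, 19.92, 27.5]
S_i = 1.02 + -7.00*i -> [1.02, -5.98, -12.98, -19.98, -26.98]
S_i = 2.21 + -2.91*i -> [2.21, -0.7, -3.61, -6.52, -9.43]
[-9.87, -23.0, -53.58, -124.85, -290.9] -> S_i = -9.87*2.33^i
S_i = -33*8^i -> [-33, -264, -2112, -16896, -135168]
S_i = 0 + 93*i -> [0, 93, 186, 279, 372]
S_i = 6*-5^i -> [6, -30, 150, -750, 3750]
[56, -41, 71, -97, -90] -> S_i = Random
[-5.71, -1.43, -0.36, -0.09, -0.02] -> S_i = -5.71*0.25^i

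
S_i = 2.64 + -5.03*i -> [2.64, -2.39, -7.42, -12.45, -17.48]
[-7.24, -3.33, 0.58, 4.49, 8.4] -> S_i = -7.24 + 3.91*i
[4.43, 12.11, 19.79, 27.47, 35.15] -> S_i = 4.43 + 7.68*i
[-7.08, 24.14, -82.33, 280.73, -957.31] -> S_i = -7.08*(-3.41)^i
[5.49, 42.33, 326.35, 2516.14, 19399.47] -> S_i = 5.49*7.71^i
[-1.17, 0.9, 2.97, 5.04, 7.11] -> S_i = -1.17 + 2.07*i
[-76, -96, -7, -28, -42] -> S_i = Random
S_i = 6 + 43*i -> [6, 49, 92, 135, 178]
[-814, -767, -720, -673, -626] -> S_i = -814 + 47*i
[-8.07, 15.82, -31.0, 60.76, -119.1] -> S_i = -8.07*(-1.96)^i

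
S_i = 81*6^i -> [81, 486, 2916, 17496, 104976]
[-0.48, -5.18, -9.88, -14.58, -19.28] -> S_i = -0.48 + -4.70*i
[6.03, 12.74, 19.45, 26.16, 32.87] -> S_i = 6.03 + 6.71*i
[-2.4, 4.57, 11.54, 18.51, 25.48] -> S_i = -2.40 + 6.97*i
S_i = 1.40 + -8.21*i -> [1.4, -6.81, -15.02, -23.23, -31.44]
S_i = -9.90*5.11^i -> [-9.9, -50.59, -258.51, -1320.99, -6750.23]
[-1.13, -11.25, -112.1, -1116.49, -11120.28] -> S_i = -1.13*9.96^i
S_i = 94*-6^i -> [94, -564, 3384, -20304, 121824]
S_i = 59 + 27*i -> [59, 86, 113, 140, 167]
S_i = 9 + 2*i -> [9, 11, 13, 15, 17]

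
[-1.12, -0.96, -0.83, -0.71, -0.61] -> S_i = -1.12*0.86^i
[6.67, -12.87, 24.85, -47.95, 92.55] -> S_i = 6.67*(-1.93)^i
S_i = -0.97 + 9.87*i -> [-0.97, 8.9, 18.77, 28.64, 38.51]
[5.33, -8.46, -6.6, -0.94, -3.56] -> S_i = Random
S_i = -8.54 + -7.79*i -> [-8.54, -16.33, -24.12, -31.91, -39.7]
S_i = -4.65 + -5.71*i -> [-4.65, -10.36, -16.07, -21.78, -27.49]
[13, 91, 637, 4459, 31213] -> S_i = 13*7^i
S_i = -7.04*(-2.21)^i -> [-7.04, 15.56, -34.38, 75.99, -167.94]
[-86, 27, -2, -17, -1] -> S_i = Random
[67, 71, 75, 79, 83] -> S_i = 67 + 4*i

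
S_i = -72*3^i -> [-72, -216, -648, -1944, -5832]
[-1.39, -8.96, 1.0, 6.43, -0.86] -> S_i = Random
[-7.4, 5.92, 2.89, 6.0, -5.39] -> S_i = Random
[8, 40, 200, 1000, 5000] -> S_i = 8*5^i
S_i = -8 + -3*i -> [-8, -11, -14, -17, -20]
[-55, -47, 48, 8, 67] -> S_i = Random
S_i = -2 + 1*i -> [-2, -1, 0, 1, 2]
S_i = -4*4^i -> [-4, -16, -64, -256, -1024]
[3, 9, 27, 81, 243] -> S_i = 3*3^i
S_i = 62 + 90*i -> [62, 152, 242, 332, 422]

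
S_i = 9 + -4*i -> [9, 5, 1, -3, -7]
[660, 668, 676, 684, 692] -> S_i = 660 + 8*i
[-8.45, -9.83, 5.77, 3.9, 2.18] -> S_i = Random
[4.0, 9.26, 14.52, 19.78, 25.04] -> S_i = 4.00 + 5.26*i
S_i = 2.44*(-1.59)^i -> [2.44, -3.88, 6.17, -9.81, 15.59]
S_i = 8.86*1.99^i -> [8.86, 17.63, 35.09, 69.82, 138.95]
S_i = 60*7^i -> [60, 420, 2940, 20580, 144060]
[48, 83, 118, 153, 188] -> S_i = 48 + 35*i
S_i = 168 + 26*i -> [168, 194, 220, 246, 272]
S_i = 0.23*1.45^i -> [0.23, 0.33, 0.48, 0.7, 1.02]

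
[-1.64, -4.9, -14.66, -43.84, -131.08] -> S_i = -1.64*2.99^i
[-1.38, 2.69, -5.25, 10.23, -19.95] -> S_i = -1.38*(-1.95)^i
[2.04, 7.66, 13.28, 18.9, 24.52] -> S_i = 2.04 + 5.62*i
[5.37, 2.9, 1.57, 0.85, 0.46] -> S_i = 5.37*0.54^i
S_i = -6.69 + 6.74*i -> [-6.69, 0.05, 6.79, 13.53, 20.27]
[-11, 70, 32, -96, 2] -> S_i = Random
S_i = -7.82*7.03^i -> [-7.82, -54.97, -386.47, -2716.89, -19099.77]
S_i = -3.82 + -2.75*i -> [-3.82, -6.57, -9.32, -12.07, -14.82]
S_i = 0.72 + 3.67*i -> [0.72, 4.39, 8.06, 11.73, 15.4]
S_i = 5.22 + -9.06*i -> [5.22, -3.84, -12.9, -21.96, -31.02]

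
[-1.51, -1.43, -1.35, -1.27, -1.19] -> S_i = -1.51 + 0.08*i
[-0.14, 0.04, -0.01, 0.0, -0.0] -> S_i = -0.14*(-0.28)^i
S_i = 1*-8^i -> [1, -8, 64, -512, 4096]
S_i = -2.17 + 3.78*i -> [-2.17, 1.61, 5.39, 9.17, 12.95]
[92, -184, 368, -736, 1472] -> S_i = 92*-2^i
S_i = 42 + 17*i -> [42, 59, 76, 93, 110]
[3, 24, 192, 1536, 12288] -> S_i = 3*8^i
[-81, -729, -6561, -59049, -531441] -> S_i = -81*9^i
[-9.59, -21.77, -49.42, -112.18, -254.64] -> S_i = -9.59*2.27^i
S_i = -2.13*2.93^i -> [-2.13, -6.24, -18.29, -53.58, -156.98]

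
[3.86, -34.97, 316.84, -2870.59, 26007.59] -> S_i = 3.86*(-9.06)^i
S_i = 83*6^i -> [83, 498, 2988, 17928, 107568]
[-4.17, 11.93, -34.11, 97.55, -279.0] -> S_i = -4.17*(-2.86)^i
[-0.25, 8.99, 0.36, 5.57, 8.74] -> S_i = Random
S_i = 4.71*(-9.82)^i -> [4.71, -46.25, 454.2, -4460.21, 43799.27]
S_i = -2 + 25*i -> [-2, 23, 48, 73, 98]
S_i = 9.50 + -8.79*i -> [9.5, 0.71, -8.08, -16.87, -25.66]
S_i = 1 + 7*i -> [1, 8, 15, 22, 29]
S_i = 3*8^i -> [3, 24, 192, 1536, 12288]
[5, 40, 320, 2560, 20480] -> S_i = 5*8^i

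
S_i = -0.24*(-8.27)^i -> [-0.24, 1.98, -16.41, 135.75, -1122.62]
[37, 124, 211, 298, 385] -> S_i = 37 + 87*i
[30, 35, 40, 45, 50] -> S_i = 30 + 5*i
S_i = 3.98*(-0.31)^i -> [3.98, -1.23, 0.38, -0.12, 0.04]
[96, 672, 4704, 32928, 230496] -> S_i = 96*7^i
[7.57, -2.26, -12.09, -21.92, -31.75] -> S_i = 7.57 + -9.83*i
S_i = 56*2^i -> [56, 112, 224, 448, 896]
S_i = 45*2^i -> [45, 90, 180, 360, 720]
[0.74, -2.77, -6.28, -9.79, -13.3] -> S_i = 0.74 + -3.51*i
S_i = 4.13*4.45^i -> [4.13, 18.38, 81.78, 363.94, 1619.53]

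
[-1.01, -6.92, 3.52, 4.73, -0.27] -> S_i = Random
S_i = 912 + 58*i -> [912, 970, 1028, 1086, 1144]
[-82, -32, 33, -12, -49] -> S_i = Random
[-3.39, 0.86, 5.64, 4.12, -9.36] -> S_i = Random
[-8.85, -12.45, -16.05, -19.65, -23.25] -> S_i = -8.85 + -3.60*i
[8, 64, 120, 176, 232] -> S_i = 8 + 56*i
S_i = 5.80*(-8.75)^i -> [5.8, -50.75, 444.06, -3885.55, 33998.54]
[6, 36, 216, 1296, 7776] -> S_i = 6*6^i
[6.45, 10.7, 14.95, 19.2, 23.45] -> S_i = 6.45 + 4.25*i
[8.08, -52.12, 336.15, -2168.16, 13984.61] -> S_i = 8.08*(-6.45)^i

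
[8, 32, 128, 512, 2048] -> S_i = 8*4^i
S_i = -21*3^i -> [-21, -63, -189, -567, -1701]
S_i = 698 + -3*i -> [698, 695, 692, 689, 686]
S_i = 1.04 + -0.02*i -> [1.04, 1.02, 1.0, 0.98, 0.96]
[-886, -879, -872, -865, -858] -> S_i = -886 + 7*i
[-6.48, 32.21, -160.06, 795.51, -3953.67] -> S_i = -6.48*(-4.97)^i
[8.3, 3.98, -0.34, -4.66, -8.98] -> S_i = 8.30 + -4.32*i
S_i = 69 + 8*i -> [69, 77, 85, 93, 101]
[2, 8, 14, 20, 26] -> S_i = 2 + 6*i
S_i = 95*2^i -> [95, 190, 380, 760, 1520]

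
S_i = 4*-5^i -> [4, -20, 100, -500, 2500]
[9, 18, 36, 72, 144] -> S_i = 9*2^i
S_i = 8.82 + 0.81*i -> [8.82, 9.63, 10.44, 11.25, 12.06]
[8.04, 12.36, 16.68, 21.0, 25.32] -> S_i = 8.04 + 4.32*i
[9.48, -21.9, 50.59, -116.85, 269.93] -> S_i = 9.48*(-2.31)^i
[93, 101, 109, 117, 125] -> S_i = 93 + 8*i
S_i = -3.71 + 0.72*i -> [-3.71, -2.99, -2.27, -1.55, -0.83]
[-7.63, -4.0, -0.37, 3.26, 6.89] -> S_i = -7.63 + 3.63*i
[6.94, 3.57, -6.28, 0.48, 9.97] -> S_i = Random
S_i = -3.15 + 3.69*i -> [-3.15, 0.54, 4.23, 7.92, 11.61]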